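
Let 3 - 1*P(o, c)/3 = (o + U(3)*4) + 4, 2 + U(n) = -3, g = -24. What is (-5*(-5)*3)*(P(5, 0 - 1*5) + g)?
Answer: 1350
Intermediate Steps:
U(n) = -5 (U(n) = -2 - 3 = -5)
P(o, c) = 57 - 3*o (P(o, c) = 9 - 3*((o - 5*4) + 4) = 9 - 3*((o - 20) + 4) = 9 - 3*((-20 + o) + 4) = 9 - 3*(-16 + o) = 9 + (48 - 3*o) = 57 - 3*o)
(-5*(-5)*3)*(P(5, 0 - 1*5) + g) = (-5*(-5)*3)*((57 - 3*5) - 24) = (25*3)*((57 - 15) - 24) = 75*(42 - 24) = 75*18 = 1350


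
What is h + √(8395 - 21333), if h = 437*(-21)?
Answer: -9177 + I*√12938 ≈ -9177.0 + 113.75*I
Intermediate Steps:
h = -9177
h + √(8395 - 21333) = -9177 + √(8395 - 21333) = -9177 + √(-12938) = -9177 + I*√12938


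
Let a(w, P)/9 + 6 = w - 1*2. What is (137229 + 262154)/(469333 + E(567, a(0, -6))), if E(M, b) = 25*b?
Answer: 399383/467533 ≈ 0.85423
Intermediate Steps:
a(w, P) = -72 + 9*w (a(w, P) = -54 + 9*(w - 1*2) = -54 + 9*(w - 2) = -54 + 9*(-2 + w) = -54 + (-18 + 9*w) = -72 + 9*w)
(137229 + 262154)/(469333 + E(567, a(0, -6))) = (137229 + 262154)/(469333 + 25*(-72 + 9*0)) = 399383/(469333 + 25*(-72 + 0)) = 399383/(469333 + 25*(-72)) = 399383/(469333 - 1800) = 399383/467533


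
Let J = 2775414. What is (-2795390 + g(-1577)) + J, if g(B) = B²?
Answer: 2466953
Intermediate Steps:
(-2795390 + g(-1577)) + J = (-2795390 + (-1577)²) + 2775414 = (-2795390 + 2486929) + 2775414 = -308461 + 2775414 = 2466953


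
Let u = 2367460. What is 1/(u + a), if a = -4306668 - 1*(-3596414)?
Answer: 1/1657206 ≈ 6.0343e-7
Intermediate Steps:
a = -710254 (a = -4306668 + 3596414 = -710254)
1/(u + a) = 1/(2367460 - 710254) = 1/1657206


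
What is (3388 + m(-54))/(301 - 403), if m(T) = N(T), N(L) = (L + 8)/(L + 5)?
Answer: -83029/2499 ≈ -33.225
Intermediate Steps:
N(L) = (8 + L)/(5 + L)
m(T) = (8 + T)/(5 + T)
(3388 + m(-54))/(301 - 403) = (3388 + (8 - 54)/(5 - 54))/(301 - 403) = (3388 - 46/(-49))/(-102) = (3388 - 1/49*(-46))*(-1/102) = (3388 + 46/49)*(-1/102) = (166058/49)*(-1/102) = -83029/2499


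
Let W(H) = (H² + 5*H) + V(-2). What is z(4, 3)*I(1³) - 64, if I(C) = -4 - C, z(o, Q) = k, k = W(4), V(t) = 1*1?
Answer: -249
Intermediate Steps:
V(t) = 1
W(H) = 1 + H² + 5*H (W(H) = (H² + 5*H) + 1 = 1 + H² + 5*H)
k = 37 (k = 1 + 4² + 5*4 = 1 + 16 + 20 = 37)
z(o, Q) = 37
z(4, 3)*I(1³) - 64 = 37*(-4 - 1*1³) - 64 = 37*(-4 - 1*1) - 64 = 37*(-4 - 1) - 64 = 37*(-5) - 64 = -185 - 64 = -249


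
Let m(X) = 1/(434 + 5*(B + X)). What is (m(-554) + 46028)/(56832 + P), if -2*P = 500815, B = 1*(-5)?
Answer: -217344214/914063511 ≈ -0.23778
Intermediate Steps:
B = -5
P = -500815/2 (P = -1/2*500815 = -500815/2 ≈ -2.5041e+5)
m(X) = 1/(409 + 5*X) (m(X) = 1/(434 + 5*(-5 + X)) = 1/(434 + (-25 + 5*X)) = 1/(409 + 5*X))
(m(-554) + 46028)/(56832 + P) = (1/(409 + 5*(-554)) + 46028)/(56832 - 500815/2) = (1/(409 - 2770) + 46028)/(-387151/2) = (1/(-2361) + 46028)*(-2/387151) = (-1/2361 + 46028)*(-2/387151) = (108672107/2361)*(-2/387151) = -217344214/914063511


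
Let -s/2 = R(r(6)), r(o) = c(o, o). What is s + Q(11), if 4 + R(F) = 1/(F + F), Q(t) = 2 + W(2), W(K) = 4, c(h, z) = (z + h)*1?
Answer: 167/12 ≈ 13.917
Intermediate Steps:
c(h, z) = h + z (c(h, z) = (h + z)*1 = h + z)
r(o) = 2*o (r(o) = o + o = 2*o)
Q(t) = 6 (Q(t) = 2 + 4 = 6)
R(F) = -4 + 1/(2*F) (R(F) = -4 + 1/(F + F) = -4 + 1/(2*F))
s = 95/12 (s = -2*(-4 + 1/(2*((2*6)))) = -2*(-4 + (½)/12) = -2*(-4 + (½)*(1/12)) = -2*(-4 + 1/24) = -2*(-95/24) = 95/12 ≈ 7.9167)
s + Q(11) = 95/12 + 6 = 167/12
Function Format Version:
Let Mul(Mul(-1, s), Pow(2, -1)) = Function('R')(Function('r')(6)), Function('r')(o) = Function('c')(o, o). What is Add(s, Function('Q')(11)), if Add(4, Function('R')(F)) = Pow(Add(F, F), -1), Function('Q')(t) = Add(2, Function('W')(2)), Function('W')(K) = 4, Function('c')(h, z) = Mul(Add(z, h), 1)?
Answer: Rational(167, 12) ≈ 13.917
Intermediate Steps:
Function('c')(h, z) = Add(h, z) (Function('c')(h, z) = Mul(Add(h, z), 1) = Add(h, z))
Function('r')(o) = Mul(2, o) (Function('r')(o) = Add(o, o) = Mul(2, o))
Function('Q')(t) = 6 (Function('Q')(t) = Add(2, 4) = 6)
Function('R')(F) = Add(-4, Mul(Rational(1, 2), Pow(F, -1))) (Function('R')(F) = Add(-4, Pow(Add(F, F), -1)) = Add(-4, Pow(Mul(2, F), -1)) = Add(-4, Mul(Rational(1, 2), Pow(F, -1))))
s = Rational(95, 12) (s = Mul(-2, Add(-4, Mul(Rational(1, 2), Pow(Mul(2, 6), -1)))) = Mul(-2, Add(-4, Mul(Rational(1, 2), Pow(12, -1)))) = Mul(-2, Add(-4, Mul(Rational(1, 2), Rational(1, 12)))) = Mul(-2, Add(-4, Rational(1, 24))) = Mul(-2, Rational(-95, 24)) = Rational(95, 12) ≈ 7.9167)
Add(s, Function('Q')(11)) = Add(Rational(95, 12), 6) = Rational(167, 12)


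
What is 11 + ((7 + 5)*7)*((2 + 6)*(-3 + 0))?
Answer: -2005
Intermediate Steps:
11 + ((7 + 5)*7)*((2 + 6)*(-3 + 0)) = 11 + (12*7)*(8*(-3)) = 11 + 84*(-24) = 11 - 2016 = -2005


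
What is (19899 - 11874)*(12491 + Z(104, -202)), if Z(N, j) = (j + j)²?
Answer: 1410048675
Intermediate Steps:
Z(N, j) = 4*j² (Z(N, j) = (2*j)² = 4*j²)
(19899 - 11874)*(12491 + Z(104, -202)) = (19899 - 11874)*(12491 + 4*(-202)²) = 8025*(12491 + 4*40804) = 8025*(12491 + 163216) = 8025*175707 = 1410048675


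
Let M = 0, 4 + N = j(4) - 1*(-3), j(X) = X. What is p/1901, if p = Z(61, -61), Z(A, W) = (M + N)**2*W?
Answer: -549/1901 ≈ -0.28880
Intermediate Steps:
N = 3 (N = -4 + (4 - 1*(-3)) = -4 + (4 + 3) = -4 + 7 = 3)
Z(A, W) = 9*W (Z(A, W) = (0 + 3)**2*W = 3**2*W = 9*W)
p = -549 (p = 9*(-61) = -549)
p/1901 = -549/1901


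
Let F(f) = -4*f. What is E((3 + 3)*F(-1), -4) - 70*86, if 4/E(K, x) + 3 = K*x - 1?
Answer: -150501/25 ≈ -6020.0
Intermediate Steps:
E(K, x) = 4/(-4 + K*x) (E(K, x) = 4/(-3 + (K*x - 1)) = 4/(-3 + (-1 + K*x)) = 4/(-4 + K*x))
E((3 + 3)*F(-1), -4) - 70*86 = 4/(-4 + ((3 + 3)*(-4*(-1)))*(-4)) - 70*86 = 4/(-4 + (6*4)*(-4)) - 6020 = 4/(-4 + 24*(-4)) - 6020 = 4/(-4 - 96) - 6020 = 4/(-100) - 6020 = 4*(-1/100) - 6020 = -1/25 - 6020 = -150501/25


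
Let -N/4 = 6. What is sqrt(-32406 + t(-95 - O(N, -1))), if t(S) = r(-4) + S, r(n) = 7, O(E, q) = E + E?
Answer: I*sqrt(32446) ≈ 180.13*I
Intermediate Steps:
N = -24 (N = -4*6 = -24)
O(E, q) = 2*E
t(S) = 7 + S
sqrt(-32406 + t(-95 - O(N, -1))) = sqrt(-32406 + (7 + (-95 - 2*(-24)))) = sqrt(-32406 + (7 + (-95 - 1*(-48)))) = sqrt(-32406 + (7 + (-95 + 48))) = sqrt(-32406 + (7 - 47)) = sqrt(-32406 - 40) = sqrt(-32446) = I*sqrt(32446)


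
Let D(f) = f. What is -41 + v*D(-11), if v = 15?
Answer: -206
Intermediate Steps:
-41 + v*D(-11) = -41 + 15*(-11) = -41 - 165 = -206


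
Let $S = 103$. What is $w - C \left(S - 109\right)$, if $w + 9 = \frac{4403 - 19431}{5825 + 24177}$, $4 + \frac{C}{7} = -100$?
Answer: $- \frac{65666891}{15001} \approx -4377.5$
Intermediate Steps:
$C = -728$ ($C = -28 + 7 \left(-100\right) = -28 - 700 = -728$)
$w = - \frac{142523}{15001}$ ($w = -9 + \frac{4403 - 19431}{5825 + 24177} = -9 - \frac{15028}{30002} = -9 - \frac{7514}{15001} = - \frac{142523}{15001} \approx -9.5009$)
$w - C \left(S - 109\right) = - \frac{142523}{15001} - - 728 \left(103 - 109\right) = - \frac{142523}{15001} - \left(-728\right) \left(-6\right) = - \frac{142523}{15001} - 4368 = - \frac{65666891}{15001}$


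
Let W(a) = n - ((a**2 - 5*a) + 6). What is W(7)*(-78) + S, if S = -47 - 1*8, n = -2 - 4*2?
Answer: 2285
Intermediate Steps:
n = -10 (n = -2 - 8 = -10)
S = -55 (S = -47 - 8 = -55)
W(a) = -16 - a**2 + 5*a (W(a) = -10 - ((a**2 - 5*a) + 6) = -10 - (6 + a**2 - 5*a) = -10 + (-6 - a**2 + 5*a) = -16 - a**2 + 5*a)
W(7)*(-78) + S = (-16 - 1*7**2 + 5*7)*(-78) - 55 = (-16 - 1*49 + 35)*(-78) - 55 = (-16 - 49 + 35)*(-78) - 55 = -30*(-78) - 55 = 2340 - 55 = 2285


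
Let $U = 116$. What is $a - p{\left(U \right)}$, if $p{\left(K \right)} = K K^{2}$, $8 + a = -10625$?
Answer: $-1571529$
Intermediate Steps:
$a = -10633$ ($a = -8 - 10625 = -10633$)
$p{\left(K \right)} = K^{3}$
$a - p{\left(U \right)} = -10633 - 116^{3} = -10633 - 1560896 = -1571529$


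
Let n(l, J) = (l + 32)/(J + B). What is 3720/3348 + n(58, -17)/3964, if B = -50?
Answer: 1327535/1195146 ≈ 1.1108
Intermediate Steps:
n(l, J) = (32 + l)/(-50 + J) (n(l, J) = (l + 32)/(J - 50) = (32 + l)/(-50 + J))
3720/3348 + n(58, -17)/3964 = 3720/3348 + ((32 + 58)/(-50 - 17))/3964 = 3720*(1/3348) + (90/(-67))*(1/3964) = 10/9 - 1/67*90*(1/3964) = 10/9 - 90/67*1/3964 = 10/9 - 45/132794 = 1327535/1195146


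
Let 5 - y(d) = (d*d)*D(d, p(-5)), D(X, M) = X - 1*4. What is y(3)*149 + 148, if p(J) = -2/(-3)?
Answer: 2234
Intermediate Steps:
p(J) = ⅔ (p(J) = -2*(-⅓) = ⅔)
D(X, M) = -4 + X (D(X, M) = X - 4 = -4 + X)
y(d) = 5 - d²*(-4 + d) (y(d) = 5 - d*d*(-4 + d) = 5 - d²*(-4 + d))
y(3)*149 + 148 = (5 + 3²*(4 - 1*3))*149 + 148 = (5 + 9*(4 - 3))*149 + 148 = (5 + 9*1)*149 + 148 = (5 + 9)*149 + 148 = 14*149 + 148 = 2086 + 148 = 2234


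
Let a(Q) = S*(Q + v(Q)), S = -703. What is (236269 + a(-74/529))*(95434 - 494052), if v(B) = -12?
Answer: -51621416463606/529 ≈ -9.7583e+10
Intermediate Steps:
a(Q) = 8436 - 703*Q (a(Q) = -703*(Q - 12) = -703*(-12 + Q) = 8436 - 703*Q)
(236269 + a(-74/529))*(95434 - 494052) = (236269 + (8436 - (-52022)/529))*(95434 - 494052) = (236269 + (8436 - (-52022)/529))*(-398618) = (236269 + (8436 - 703*(-74/529)))*(-398618) = (236269 + (8436 + 52022/529))*(-398618) = (236269 + 4514666/529)*(-398618) = (129500967/529)*(-398618) = -51621416463606/529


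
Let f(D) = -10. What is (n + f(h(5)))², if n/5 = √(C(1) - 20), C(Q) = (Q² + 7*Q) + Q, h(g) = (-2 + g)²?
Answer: 25*(2 - I*√11)² ≈ -175.0 - 331.66*I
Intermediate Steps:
C(Q) = Q² + 8*Q
n = 5*I*√11 (n = 5*√(1*(8 + 1) - 20) = 5*√(1*9 - 20) = 5*√(9 - 20) = 5*√(-11) = 5*(I*√11) = 5*I*√11 ≈ 16.583*I)
(n + f(h(5)))² = (5*I*√11 - 10)² = (-10 + 5*I*√11)²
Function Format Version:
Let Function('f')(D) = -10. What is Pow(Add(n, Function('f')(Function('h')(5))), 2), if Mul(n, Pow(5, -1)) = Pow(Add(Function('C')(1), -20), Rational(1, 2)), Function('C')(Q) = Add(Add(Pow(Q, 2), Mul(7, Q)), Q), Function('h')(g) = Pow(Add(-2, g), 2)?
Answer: Mul(25, Pow(Add(2, Mul(-1, I, Pow(11, Rational(1, 2)))), 2)) ≈ Add(-175.00, Mul(-331.66, I))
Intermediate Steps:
Function('C')(Q) = Add(Pow(Q, 2), Mul(8, Q))
n = Mul(5, I, Pow(11, Rational(1, 2))) (n = Mul(5, Pow(Add(Mul(1, Add(8, 1)), -20), Rational(1, 2))) = Mul(5, Pow(Add(Mul(1, 9), -20), Rational(1, 2))) = Mul(5, Pow(Add(9, -20), Rational(1, 2))) = Mul(5, Pow(-11, Rational(1, 2))) = Mul(5, Mul(I, Pow(11, Rational(1, 2)))) = Mul(5, I, Pow(11, Rational(1, 2))) ≈ Mul(16.583, I))
Pow(Add(n, Function('f')(Function('h')(5))), 2) = Pow(Add(Mul(5, I, Pow(11, Rational(1, 2))), -10), 2) = Pow(Add(-10, Mul(5, I, Pow(11, Rational(1, 2)))), 2)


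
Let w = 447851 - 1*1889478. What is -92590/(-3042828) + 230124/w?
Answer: -283373753371/2193311500578 ≈ -0.12920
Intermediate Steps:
w = -1441627 (w = 447851 - 1889478 = -1441627)
-92590/(-3042828) + 230124/w = -92590/(-3042828) + 230124/(-1441627) = -92590*(-1/3042828) + 230124*(-1/1441627) = 46295/1521414 - 230124/1441627 = -283373753371/2193311500578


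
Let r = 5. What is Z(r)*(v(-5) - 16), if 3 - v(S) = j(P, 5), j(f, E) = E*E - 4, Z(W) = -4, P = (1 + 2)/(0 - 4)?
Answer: 136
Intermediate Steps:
P = -3/4 (P = 3/(-4) = 3*(-1/4) = -3/4 ≈ -0.75000)
j(f, E) = -4 + E**2 (j(f, E) = E**2 - 4 = -4 + E**2)
v(S) = -18 (v(S) = 3 - (-4 + 5**2) = 3 - (-4 + 25) = 3 - 1*21 = 3 - 21 = -18)
Z(r)*(v(-5) - 16) = -4*(-18 - 16) = -4*(-34) = 136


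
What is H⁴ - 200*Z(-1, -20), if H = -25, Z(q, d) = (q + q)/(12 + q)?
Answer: 4297275/11 ≈ 3.9066e+5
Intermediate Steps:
Z(q, d) = 2*q/(12 + q) (Z(q, d) = (2*q)/(12 + q) = 2*q/(12 + q))
H⁴ - 200*Z(-1, -20) = (-25)⁴ - 200*2*(-1)/(12 - 1) = 390625 - 200*2*(-1)/11 = 390625 - 200*2*(-1)*(1/11) = 390625 - 200*(-2)/11 = 390625 - 1*(-400/11) = 390625 + 400/11 = 4297275/11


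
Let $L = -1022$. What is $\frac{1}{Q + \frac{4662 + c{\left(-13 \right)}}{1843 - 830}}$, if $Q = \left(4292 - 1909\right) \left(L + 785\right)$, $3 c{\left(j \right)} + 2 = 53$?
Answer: $- \frac{1013}{572108344} \approx -1.7706 \cdot 10^{-6}$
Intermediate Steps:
$c{\left(j \right)} = 17$ ($c{\left(j \right)} = - \frac{2}{3} + \frac{1}{3} \cdot 53 = - \frac{2}{3} + \frac{53}{3} = 17$)
$Q = -564771$ ($Q = \left(4292 - 1909\right) \left(-1022 + 785\right) = 2383 \left(-237\right) = -564771$)
$\frac{1}{Q + \frac{4662 + c{\left(-13 \right)}}{1843 - 830}} = \frac{1}{-564771 + \frac{4662 + 17}{1843 - 830}} = \frac{1}{-564771 + \frac{4679}{1013}} = \frac{1}{- \frac{572108344}{1013}} = - \frac{1013}{572108344}$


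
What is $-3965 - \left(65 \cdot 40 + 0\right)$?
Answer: $-6565$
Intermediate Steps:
$-3965 - \left(65 \cdot 40 + 0\right) = -3965 - \left(2600 + 0\right) = -3965 - 2600 = -6565$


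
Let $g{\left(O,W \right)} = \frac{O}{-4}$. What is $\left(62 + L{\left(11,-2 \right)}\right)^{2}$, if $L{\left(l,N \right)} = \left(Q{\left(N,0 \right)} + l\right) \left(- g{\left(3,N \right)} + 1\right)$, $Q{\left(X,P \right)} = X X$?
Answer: $\frac{124609}{16} \approx 7788.1$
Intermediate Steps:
$Q{\left(X,P \right)} = X^{2}$
$g{\left(O,W \right)} = - \frac{O}{4}$ ($g{\left(O,W \right)} = O \left(- \frac{1}{4}\right) = - \frac{O}{4}$)
$L{\left(l,N \right)} = \frac{7 l}{4} + \frac{7 N^{2}}{4}$ ($L{\left(l,N \right)} = \left(N^{2} + l\right) \left(- \frac{\left(-1\right) 3}{4} + 1\right) = \left(l + N^{2}\right) \left(\left(-1\right) \left(- \frac{3}{4}\right) + 1\right) = \left(l + N^{2}\right) \left(\frac{3}{4} + 1\right) = \left(l + N^{2}\right) \frac{7}{4} = \frac{7 l}{4} + \frac{7 N^{2}}{4}$)
$\left(62 + L{\left(11,-2 \right)}\right)^{2} = \left(62 + \left(\frac{7}{4} \cdot 11 + \frac{7 \left(-2\right)^{2}}{4}\right)\right)^{2} = \left(62 + \left(\frac{77}{4} + \frac{7}{4} \cdot 4\right)\right)^{2} = \left(62 + \left(\frac{77}{4} + 7\right)\right)^{2} = \left(62 + \frac{105}{4}\right)^{2} = \left(\frac{353}{4}\right)^{2} = \frac{124609}{16}$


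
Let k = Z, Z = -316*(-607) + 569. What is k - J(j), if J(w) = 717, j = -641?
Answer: 191664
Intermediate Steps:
Z = 192381 (Z = 191812 + 569 = 192381)
k = 192381
k - J(j) = 192381 - 1*717 = 192381 - 717 = 191664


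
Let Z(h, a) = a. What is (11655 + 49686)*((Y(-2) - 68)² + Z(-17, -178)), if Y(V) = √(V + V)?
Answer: 272476722 - 16684752*I ≈ 2.7248e+8 - 1.6685e+7*I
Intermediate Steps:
Y(V) = √2*√V (Y(V) = √(2*V) = √2*√V)
(11655 + 49686)*((Y(-2) - 68)² + Z(-17, -178)) = (11655 + 49686)*((√2*√(-2) - 68)² - 178) = 61341*((√2*(I*√2) - 68)² - 178) = 61341*((2*I - 68)² - 178) = 61341*((-68 + 2*I)² - 178) = 61341*(-178 + (-68 + 2*I)²) = -10918698 + 61341*(-68 + 2*I)²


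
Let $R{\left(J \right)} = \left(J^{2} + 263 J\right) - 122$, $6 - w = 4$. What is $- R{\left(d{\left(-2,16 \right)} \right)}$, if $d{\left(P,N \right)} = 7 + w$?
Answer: $-2326$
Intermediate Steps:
$w = 2$ ($w = 6 - 4 = 2$)
$d{\left(P,N \right)} = 9$ ($d{\left(P,N \right)} = 7 + 2 = 9$)
$R{\left(J \right)} = -122 + J^{2} + 263 J$
$- R{\left(d{\left(-2,16 \right)} \right)} = - (-122 + 9^{2} + 263 \cdot 9) = - (-122 + 81 + 2367) = \left(-1\right) 2326 = -2326$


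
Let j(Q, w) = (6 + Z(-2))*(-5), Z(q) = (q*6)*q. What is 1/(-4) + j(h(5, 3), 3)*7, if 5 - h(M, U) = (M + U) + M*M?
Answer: -4201/4 ≈ -1050.3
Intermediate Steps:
Z(q) = 6*q² (Z(q) = (6*q)*q = 6*q²)
h(M, U) = 5 - M - U - M² (h(M, U) = 5 - ((M + U) + M*M) = 5 - ((M + U) + M²) = 5 - (M + U + M²) = 5 + (-M - U - M²) = 5 - M - U - M²)
j(Q, w) = -150 (j(Q, w) = (6 + 6*(-2)²)*(-5) = (6 + 6*4)*(-5) = (6 + 24)*(-5) = 30*(-5) = -150)
1/(-4) + j(h(5, 3), 3)*7 = 1/(-4) - 150*7 = -¼ - 1050 = -4201/4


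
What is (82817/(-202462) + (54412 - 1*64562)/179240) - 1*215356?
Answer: -390756649757483/1814464444 ≈ -2.1536e+5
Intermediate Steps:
(82817/(-202462) + (54412 - 1*64562)/179240) - 1*215356 = (82817*(-1/202462) + (54412 - 64562)*(1/179240)) - 215356 = (-82817/202462 - 10150*1/179240) - 215356 = (-82817/202462 - 1015/17924) - 215356 = -844955419/1814464444 - 215356 = -390756649757483/1814464444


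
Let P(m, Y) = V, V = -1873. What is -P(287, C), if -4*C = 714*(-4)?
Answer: 1873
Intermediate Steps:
C = 714 (C = -357*(-4)/2 = -1/4*(-2856) = 714)
P(m, Y) = -1873
-P(287, C) = -1*(-1873) = 1873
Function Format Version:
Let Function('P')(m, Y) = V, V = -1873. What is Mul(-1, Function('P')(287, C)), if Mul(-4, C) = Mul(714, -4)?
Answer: 1873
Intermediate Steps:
C = 714 (C = Mul(Rational(-1, 4), Mul(714, -4)) = Mul(Rational(-1, 4), -2856) = 714)
Function('P')(m, Y) = -1873
Mul(-1, Function('P')(287, C)) = Mul(-1, -1873) = 1873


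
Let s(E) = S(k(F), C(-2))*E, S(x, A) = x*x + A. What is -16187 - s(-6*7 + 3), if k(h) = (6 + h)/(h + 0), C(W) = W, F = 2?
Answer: -15641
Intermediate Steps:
k(h) = (6 + h)/h
S(x, A) = A + x² (S(x, A) = x² + A = A + x²)
s(E) = 14*E (s(E) = (-2 + ((6 + 2)/2)²)*E = (-2 + ((½)*8)²)*E = (-2 + 4²)*E = (-2 + 16)*E = 14*E)
-16187 - s(-6*7 + 3) = -16187 - 14*(-6*7 + 3) = -16187 - 14*(-42 + 3) = -16187 - 14*(-39) = -16187 - 1*(-546) = -16187 + 546 = -15641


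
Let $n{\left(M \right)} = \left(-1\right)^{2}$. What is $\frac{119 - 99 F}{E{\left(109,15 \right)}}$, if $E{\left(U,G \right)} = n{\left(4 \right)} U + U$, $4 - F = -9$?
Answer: $- \frac{584}{109} \approx -5.3578$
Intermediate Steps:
$n{\left(M \right)} = 1$
$F = 13$ ($F = 4 - -9 = 4 + 9 = 13$)
$E{\left(U,G \right)} = 2 U$ ($E{\left(U,G \right)} = 1 U + U = U + U = 2 U$)
$\frac{119 - 99 F}{E{\left(109,15 \right)}} = \frac{119 - 1287}{2 \cdot 109} = \frac{119 - 1287}{218} = \left(-1168\right) \frac{1}{218} = - \frac{584}{109}$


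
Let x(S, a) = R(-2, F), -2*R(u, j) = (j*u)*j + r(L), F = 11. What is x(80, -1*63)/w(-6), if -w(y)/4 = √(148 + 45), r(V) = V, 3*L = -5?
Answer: -731*√193/4632 ≈ -2.1924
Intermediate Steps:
L = -5/3 (L = (⅓)*(-5) = -5/3 ≈ -1.6667)
w(y) = -4*√193 (w(y) = -4*√(148 + 45) = -4*√193)
R(u, j) = ⅚ - u*j²/2 (R(u, j) = -((j*u)*j - 5/3)/2 = -(u*j² - 5/3)/2 = -(-5/3 + u*j²)/2 = ⅚ - u*j²/2)
x(S, a) = 731/6 (x(S, a) = ⅚ - ½*(-2)*11² = ⅚ - ½*(-2)*121 = ⅚ + 121 = 731/6)
x(80, -1*63)/w(-6) = 731/(6*((-4*√193))) = 731*(-√193/772)/6 = -731*√193/4632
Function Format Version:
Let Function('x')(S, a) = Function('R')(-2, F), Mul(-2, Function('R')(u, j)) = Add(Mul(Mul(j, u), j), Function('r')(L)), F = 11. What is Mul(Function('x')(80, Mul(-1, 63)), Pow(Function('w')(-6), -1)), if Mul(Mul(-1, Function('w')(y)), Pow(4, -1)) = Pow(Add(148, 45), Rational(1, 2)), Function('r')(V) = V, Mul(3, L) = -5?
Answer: Mul(Rational(-731, 4632), Pow(193, Rational(1, 2))) ≈ -2.1924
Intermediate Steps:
L = Rational(-5, 3) (L = Mul(Rational(1, 3), -5) = Rational(-5, 3) ≈ -1.6667)
Function('w')(y) = Mul(-4, Pow(193, Rational(1, 2))) (Function('w')(y) = Mul(-4, Pow(Add(148, 45), Rational(1, 2))) = Mul(-4, Pow(193, Rational(1, 2))))
Function('R')(u, j) = Add(Rational(5, 6), Mul(Rational(-1, 2), u, Pow(j, 2))) (Function('R')(u, j) = Mul(Rational(-1, 2), Add(Mul(Mul(j, u), j), Rational(-5, 3))) = Mul(Rational(-1, 2), Add(Mul(u, Pow(j, 2)), Rational(-5, 3))) = Mul(Rational(-1, 2), Add(Rational(-5, 3), Mul(u, Pow(j, 2)))) = Add(Rational(5, 6), Mul(Rational(-1, 2), u, Pow(j, 2))))
Function('x')(S, a) = Rational(731, 6) (Function('x')(S, a) = Add(Rational(5, 6), Mul(Rational(-1, 2), -2, Pow(11, 2))) = Add(Rational(5, 6), Mul(Rational(-1, 2), -2, 121)) = Add(Rational(5, 6), 121) = Rational(731, 6))
Mul(Function('x')(80, Mul(-1, 63)), Pow(Function('w')(-6), -1)) = Mul(Rational(731, 6), Pow(Mul(-4, Pow(193, Rational(1, 2))), -1)) = Mul(Rational(731, 6), Mul(Rational(-1, 772), Pow(193, Rational(1, 2)))) = Mul(Rational(-731, 4632), Pow(193, Rational(1, 2)))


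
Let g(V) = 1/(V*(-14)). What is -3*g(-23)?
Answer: -3/322 ≈ -0.0093168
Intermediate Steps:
g(V) = -1/(14*V) (g(V) = 1/(-14*V) = -1/(14*V))
-3*g(-23) = -(-3)/(14*(-23)) = -(-3)*(-1)/(14*23) = -3*1/322 = -3/322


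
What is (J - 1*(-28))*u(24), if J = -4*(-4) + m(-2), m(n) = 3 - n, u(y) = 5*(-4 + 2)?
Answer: -490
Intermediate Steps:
u(y) = -10 (u(y) = 5*(-2) = -10)
J = 21 (J = -4*(-4) + (3 - 1*(-2)) = 16 + (3 + 2) = 16 + 5 = 21)
(J - 1*(-28))*u(24) = (21 - 1*(-28))*(-10) = (21 + 28)*(-10) = 49*(-10) = -490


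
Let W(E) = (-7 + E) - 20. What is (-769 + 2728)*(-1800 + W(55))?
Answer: -3471348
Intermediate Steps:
W(E) = -27 + E
(-769 + 2728)*(-1800 + W(55)) = (-769 + 2728)*(-1800 + (-27 + 55)) = 1959*(-1800 + 28) = 1959*(-1772) = -3471348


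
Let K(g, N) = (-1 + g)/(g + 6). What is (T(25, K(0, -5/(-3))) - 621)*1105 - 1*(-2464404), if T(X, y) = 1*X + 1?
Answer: 1806929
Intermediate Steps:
K(g, N) = (-1 + g)/(6 + g)
T(X, y) = 1 + X (T(X, y) = X + 1 = 1 + X)
(T(25, K(0, -5/(-3))) - 621)*1105 - 1*(-2464404) = ((1 + 25) - 621)*1105 - 1*(-2464404) = (26 - 621)*1105 + 2464404 = -595*1105 + 2464404 = -657475 + 2464404 = 1806929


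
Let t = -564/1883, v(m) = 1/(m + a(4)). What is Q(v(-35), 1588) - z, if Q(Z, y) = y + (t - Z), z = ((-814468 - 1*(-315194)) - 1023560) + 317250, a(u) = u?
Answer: 70466235555/58373 ≈ 1.2072e+6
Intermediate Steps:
v(m) = 1/(4 + m) (v(m) = 1/(m + 4) = 1/(4 + m))
z = -1205584 (z = ((-814468 + 315194) - 1023560) + 317250 = (-499274 - 1023560) + 317250 = -1522834 + 317250 = -1205584)
t = -564/1883 (t = -564*1/1883 = -564/1883 ≈ -0.29952)
Q(Z, y) = -564/1883 + y - Z (Q(Z, y) = y + (-564/1883 - Z) = -564/1883 + y - Z)
Q(v(-35), 1588) - z = (-564/1883 + 1588 - 1/(4 - 35)) - 1*(-1205584) = (-564/1883 + 1588 - 1/(-31)) + 1205584 = (-564/1883 + 1588 - 1*(-1/31)) + 1205584 = (-564/1883 + 1588 + 1/31) + 1205584 = 92680723/58373 + 1205584 = 70466235555/58373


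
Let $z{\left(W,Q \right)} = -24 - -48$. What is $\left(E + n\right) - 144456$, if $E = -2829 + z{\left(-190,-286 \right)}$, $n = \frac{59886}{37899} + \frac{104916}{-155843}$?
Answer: $- \frac{96640153674807}{656254873} \approx -1.4726 \cdot 10^{5}$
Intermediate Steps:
$z{\left(W,Q \right)} = 24$ ($z{\left(W,Q \right)} = -24 + 48 = 24$)
$n = \frac{595178046}{656254873}$ ($n = 59886 \cdot \frac{1}{37899} + 104916 \left(- \frac{1}{155843}\right) = \frac{6654}{4211} - \frac{104916}{155843} = \frac{595178046}{656254873} \approx 0.90693$)
$E = -2805$ ($E = -2829 + 24 = -2805$)
$\left(E + n\right) - 144456 = \left(-2805 + \frac{595178046}{656254873}\right) - 144456 = - \frac{1840199740719}{656254873} - 144456 = - \frac{96640153674807}{656254873}$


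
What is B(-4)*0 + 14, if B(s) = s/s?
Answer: 14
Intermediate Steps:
B(s) = 1
B(-4)*0 + 14 = 1*0 + 14 = 0 + 14 = 14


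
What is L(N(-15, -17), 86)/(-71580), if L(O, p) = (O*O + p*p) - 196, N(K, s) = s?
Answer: -7489/71580 ≈ -0.10462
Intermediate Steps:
L(O, p) = -196 + O**2 + p**2 (L(O, p) = (O**2 + p**2) - 196 = -196 + O**2 + p**2)
L(N(-15, -17), 86)/(-71580) = (-196 + (-17)**2 + 86**2)/(-71580) = (-196 + 289 + 7396)*(-1/71580) = 7489*(-1/71580) = -7489/71580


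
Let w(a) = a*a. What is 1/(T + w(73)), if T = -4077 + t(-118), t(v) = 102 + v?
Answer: 1/1236 ≈ 0.00080906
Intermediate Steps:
w(a) = a**2
T = -4093 (T = -4077 + (102 - 118) = -4077 - 16 = -4093)
1/(T + w(73)) = 1/(-4093 + 73**2) = 1/(-4093 + 5329) = 1/1236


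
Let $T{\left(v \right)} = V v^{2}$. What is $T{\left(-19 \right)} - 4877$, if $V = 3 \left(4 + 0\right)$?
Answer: $-545$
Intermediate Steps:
$V = 12$ ($V = 3 \cdot 4 = 12$)
$T{\left(v \right)} = 12 v^{2}$
$T{\left(-19 \right)} - 4877 = 12 \left(-19\right)^{2} - 4877 = 12 \cdot 361 - 4877 = 4332 - 4877 = -545$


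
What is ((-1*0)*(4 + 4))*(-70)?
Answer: 0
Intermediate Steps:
((-1*0)*(4 + 4))*(-70) = (0*8)*(-70) = 0*(-70) = 0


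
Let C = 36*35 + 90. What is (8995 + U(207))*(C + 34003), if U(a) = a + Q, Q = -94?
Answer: 321995124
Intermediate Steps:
C = 1350 (C = 1260 + 90 = 1350)
U(a) = -94 + a (U(a) = a - 94 = -94 + a)
(8995 + U(207))*(C + 34003) = (8995 + (-94 + 207))*(1350 + 34003) = (8995 + 113)*35353 = 9108*35353 = 321995124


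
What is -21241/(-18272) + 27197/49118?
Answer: 770129511/448742048 ≈ 1.7162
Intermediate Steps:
-21241/(-18272) + 27197/49118 = -21241*(-1/18272) + 27197*(1/49118) = 21241/18272 + 27197/49118 = 770129511/448742048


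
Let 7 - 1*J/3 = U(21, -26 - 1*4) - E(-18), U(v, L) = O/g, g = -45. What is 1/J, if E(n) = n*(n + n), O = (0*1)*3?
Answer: 1/1965 ≈ 0.00050891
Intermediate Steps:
O = 0 (O = 0*3 = 0)
E(n) = 2*n² (E(n) = n*(2*n) = 2*n²)
U(v, L) = 0 (U(v, L) = 0/(-45) = 0*(-1/45) = 0)
J = 1965 (J = 21 - 3*(0 - 2*(-18)²) = 21 - 3*(0 - 2*324) = 21 - 3*(0 - 1*648) = 21 - 3*(0 - 648) = 21 - 3*(-648) = 21 + 1944 = 1965)
1/J = 1/1965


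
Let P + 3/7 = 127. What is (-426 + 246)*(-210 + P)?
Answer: 105120/7 ≈ 15017.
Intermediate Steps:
P = 886/7 (P = -3/7 + 127 = 886/7 ≈ 126.57)
(-426 + 246)*(-210 + P) = (-426 + 246)*(-210 + 886/7) = -180*(-584/7) = 105120/7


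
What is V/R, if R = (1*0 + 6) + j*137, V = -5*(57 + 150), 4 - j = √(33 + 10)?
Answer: 191130/166717 + 47265*√43/166717 ≈ 3.0055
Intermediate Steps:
j = 4 - √43 (j = 4 - √(33 + 10) = 4 - √43 ≈ -2.5574)
V = -1035 (V = -5*207 = -1035)
R = 554 - 137*√43 (R = (1*0 + 6) + (4 - √43)*137 = (0 + 6) + (548 - 137*√43) = 6 + (548 - 137*√43) = 554 - 137*√43 ≈ -344.37)
V/R = -1035/(554 - 137*√43)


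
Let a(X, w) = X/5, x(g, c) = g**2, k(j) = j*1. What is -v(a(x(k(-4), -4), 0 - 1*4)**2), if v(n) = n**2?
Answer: -65536/625 ≈ -104.86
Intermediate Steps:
k(j) = j
a(X, w) = X/5 (a(X, w) = X*(1/5) = X/5)
-v(a(x(k(-4), -4), 0 - 1*4)**2) = -(((1/5)*(-4)**2)**2)**2 = -(((1/5)*16)**2)**2 = -((16/5)**2)**2 = -(256/25)**2 = -1*65536/625 = -65536/625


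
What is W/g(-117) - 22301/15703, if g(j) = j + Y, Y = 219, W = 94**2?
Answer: 68238503/800853 ≈ 85.207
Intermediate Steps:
W = 8836
g(j) = 219 + j (g(j) = j + 219 = 219 + j)
W/g(-117) - 22301/15703 = 8836/(219 - 117) - 22301/15703 = 8836/102 - 22301*1/15703 = 8836*(1/102) - 22301/15703 = 4418/51 - 22301/15703 = 68238503/800853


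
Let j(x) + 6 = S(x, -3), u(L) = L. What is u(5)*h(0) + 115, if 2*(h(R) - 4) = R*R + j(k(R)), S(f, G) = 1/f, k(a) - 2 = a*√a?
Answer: 485/4 ≈ 121.25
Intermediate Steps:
k(a) = 2 + a^(3/2) (k(a) = 2 + a*√a = 2 + a^(3/2))
j(x) = -6 + 1/x
h(R) = 1 + R²/2 + 1/(2*(2 + R^(3/2))) (h(R) = 4 + (R*R + (-6 + 1/(2 + R^(3/2))))/2 = 4 + (R² + (-6 + 1/(2 + R^(3/2))))/2 = 4 + (-6 + R² + 1/(2 + R^(3/2)))/2 = 4 + (-3 + R²/2 + 1/(2*(2 + R^(3/2)))) = 1 + R²/2 + 1/(2*(2 + R^(3/2))))
u(5)*h(0) + 115 = 5*((5/2 + 0² + 0^(3/2) + 0^(7/2)/2)/(2 + 0^(3/2))) + 115 = 5*((5/2 + 0 + 0 + (½)*0)/(2 + 0)) + 115 = 5*((5/2 + 0 + 0 + 0)/2) + 115 = 5*((½)*(5/2)) + 115 = 5*(5/4) + 115 = 25/4 + 115 = 485/4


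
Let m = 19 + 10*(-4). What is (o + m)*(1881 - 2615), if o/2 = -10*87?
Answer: 1292574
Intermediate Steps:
m = -21 (m = 19 - 40 = -21)
o = -1740 (o = 2*(-10*87) = 2*(-870) = -1740)
(o + m)*(1881 - 2615) = (-1740 - 21)*(1881 - 2615) = -1761*(-734) = 1292574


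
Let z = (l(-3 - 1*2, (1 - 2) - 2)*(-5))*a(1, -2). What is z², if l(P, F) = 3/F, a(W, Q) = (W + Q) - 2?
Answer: 225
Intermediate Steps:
a(W, Q) = -2 + Q + W (a(W, Q) = (Q + W) - 2 = -2 + Q + W)
z = -15 (z = ((3/((1 - 2) - 2))*(-5))*(-2 - 2 + 1) = ((3/(-1 - 2))*(-5))*(-3) = ((3/(-3))*(-5))*(-3) = ((3*(-⅓))*(-5))*(-3) = -1*(-5)*(-3) = 5*(-3) = -15)
z² = (-15)² = 225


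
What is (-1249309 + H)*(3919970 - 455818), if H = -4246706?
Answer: -19039031354280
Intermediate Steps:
(-1249309 + H)*(3919970 - 455818) = (-1249309 - 4246706)*(3919970 - 455818) = -5496015*3464152 = -19039031354280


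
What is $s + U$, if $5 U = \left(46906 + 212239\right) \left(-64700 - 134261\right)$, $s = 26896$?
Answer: $-10311922773$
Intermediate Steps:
$U = -10311949669$ ($U = \frac{\left(46906 + 212239\right) \left(-64700 - 134261\right)}{5} = \frac{259145 \left(-198961\right)}{5} = \frac{1}{5} \left(-51559748345\right) = -10311949669$)
$s + U = 26896 - 10311949669 = -10311922773$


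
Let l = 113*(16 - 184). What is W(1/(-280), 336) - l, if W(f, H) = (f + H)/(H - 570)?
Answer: 1243737601/65520 ≈ 18983.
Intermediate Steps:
l = -18984 (l = 113*(-168) = -18984)
W(f, H) = (H + f)/(-570 + H)
W(1/(-280), 336) - l = (336 + 1/(-280))/(-570 + 336) - 1*(-18984) = (336 - 1/280)/(-234) + 18984 = -1/234*94079/280 + 18984 = -94079/65520 + 18984 = 1243737601/65520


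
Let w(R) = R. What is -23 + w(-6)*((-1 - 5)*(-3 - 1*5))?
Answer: -311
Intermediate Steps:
-23 + w(-6)*((-1 - 5)*(-3 - 1*5)) = -23 - 6*(-1 - 5)*(-3 - 1*5) = -23 - (-36)*(-3 - 5) = -23 - (-36)*(-8) = -23 - 6*48 = -23 - 288 = -311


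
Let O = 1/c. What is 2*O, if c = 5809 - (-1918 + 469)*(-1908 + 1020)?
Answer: -2/1280903 ≈ -1.5614e-6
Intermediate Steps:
c = -1280903 (c = 5809 - (-1449)*(-888) = 5809 - 1*1286712 = 5809 - 1286712 = -1280903)
O = -1/1280903 (O = 1/(-1280903) = -1/1280903 ≈ -7.8070e-7)
2*O = 2*(-1/1280903) = -2/1280903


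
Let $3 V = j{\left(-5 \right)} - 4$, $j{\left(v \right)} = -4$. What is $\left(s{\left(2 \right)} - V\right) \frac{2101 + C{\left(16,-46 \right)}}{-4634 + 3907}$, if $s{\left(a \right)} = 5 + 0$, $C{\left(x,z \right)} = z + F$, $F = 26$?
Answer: $- \frac{47863}{2181} \approx -21.945$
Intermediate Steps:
$C{\left(x,z \right)} = 26 + z$ ($C{\left(x,z \right)} = z + 26 = 26 + z$)
$s{\left(a \right)} = 5$
$V = - \frac{8}{3}$ ($V = \frac{-4 - 4}{3} = \frac{1}{3} \left(-8\right) = - \frac{8}{3} \approx -2.6667$)
$\left(s{\left(2 \right)} - V\right) \frac{2101 + C{\left(16,-46 \right)}}{-4634 + 3907} = \left(5 - - \frac{8}{3}\right) \frac{2101 + \left(26 - 46\right)}{-4634 + 3907} = \left(5 + \frac{8}{3}\right) \frac{2101 - 20}{-727} = \frac{23 \cdot 2081 \left(- \frac{1}{727}\right)}{3} = \frac{23}{3} \left(- \frac{2081}{727}\right) = - \frac{47863}{2181}$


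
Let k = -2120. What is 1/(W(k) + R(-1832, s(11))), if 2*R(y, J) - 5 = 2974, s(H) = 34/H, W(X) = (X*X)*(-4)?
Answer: -2/35952221 ≈ -5.5629e-8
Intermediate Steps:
W(X) = -4*X**2 (W(X) = X**2*(-4) = -4*X**2)
R(y, J) = 2979/2 (R(y, J) = 5/2 + (1/2)*2974 = 5/2 + 1487 = 2979/2)
1/(W(k) + R(-1832, s(11))) = 1/(-4*(-2120)**2 + 2979/2) = 1/(-4*4494400 + 2979/2) = 1/(-17977600 + 2979/2) = 1/(-35952221/2) = -2/35952221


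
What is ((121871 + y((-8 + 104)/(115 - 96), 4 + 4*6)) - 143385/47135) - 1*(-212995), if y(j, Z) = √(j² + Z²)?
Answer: 286977555/857 + 4*√18265/19 ≈ 3.3489e+5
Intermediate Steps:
y(j, Z) = √(Z² + j²)
((121871 + y((-8 + 104)/(115 - 96), 4 + 4*6)) - 143385/47135) - 1*(-212995) = ((121871 + √((4 + 4*6)² + ((-8 + 104)/(115 - 96))²)) - 143385/47135) - 1*(-212995) = ((121871 + √((4 + 24)² + (96/19)²)) - 143385*1/47135) + 212995 = ((121871 + √(28² + (96*(1/19))²)) - 2607/857) + 212995 = ((121871 + √(784 + (96/19)²)) - 2607/857) + 212995 = ((121871 + √(784 + 9216/361)) - 2607/857) + 212995 = ((121871 + √(292240/361)) - 2607/857) + 212995 = ((121871 + 4*√18265/19) - 2607/857) + 212995 = (104440840/857 + 4*√18265/19) + 212995 = 286977555/857 + 4*√18265/19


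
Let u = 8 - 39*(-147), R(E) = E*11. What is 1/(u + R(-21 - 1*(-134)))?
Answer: 1/6984 ≈ 0.00014318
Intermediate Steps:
R(E) = 11*E
u = 5741 (u = 8 + 5733 = 5741)
1/(u + R(-21 - 1*(-134))) = 1/(5741 + 11*(-21 - 1*(-134))) = 1/(5741 + 11*(-21 + 134)) = 1/(5741 + 11*113) = 1/(5741 + 1243) = 1/6984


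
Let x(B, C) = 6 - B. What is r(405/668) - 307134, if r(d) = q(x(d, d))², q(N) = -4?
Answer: -307118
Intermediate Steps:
r(d) = 16 (r(d) = (-4)² = 16)
r(405/668) - 307134 = 16 - 307134 = -307118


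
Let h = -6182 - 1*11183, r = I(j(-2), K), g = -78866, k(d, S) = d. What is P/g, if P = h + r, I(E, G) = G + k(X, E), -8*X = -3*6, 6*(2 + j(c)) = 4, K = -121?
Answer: 69935/315464 ≈ 0.22169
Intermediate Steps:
j(c) = -4/3 (j(c) = -2 + (⅙)*4 = -2 + ⅔ = -4/3)
X = 9/4 (X = -(-3)*6/8 = -⅛*(-18) = 9/4 ≈ 2.2500)
I(E, G) = 9/4 + G (I(E, G) = G + 9/4 = 9/4 + G)
r = -475/4 (r = 9/4 - 121 = -475/4 ≈ -118.75)
h = -17365 (h = -6182 - 11183 = -17365)
P = -69935/4 (P = -17365 - 475/4 = -69935/4 ≈ -17484.)
P/g = -69935/4/(-78866) = -69935/4*(-1/78866) = 69935/315464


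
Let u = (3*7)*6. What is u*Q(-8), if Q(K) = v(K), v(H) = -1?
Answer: -126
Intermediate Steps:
Q(K) = -1
u = 126 (u = 21*6 = 126)
u*Q(-8) = 126*(-1) = -126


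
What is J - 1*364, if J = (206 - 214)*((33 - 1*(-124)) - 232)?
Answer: 236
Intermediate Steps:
J = 600 (J = -8*((33 + 124) - 232) = -8*(157 - 232) = -8*(-75) = 600)
J - 1*364 = 600 - 1*364 = 600 - 364 = 236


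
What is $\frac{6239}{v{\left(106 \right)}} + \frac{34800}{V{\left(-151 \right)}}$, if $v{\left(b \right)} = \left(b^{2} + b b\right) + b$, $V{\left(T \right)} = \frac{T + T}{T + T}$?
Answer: $\frac{785720639}{22578} \approx 34800.0$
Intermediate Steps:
$V{\left(T \right)} = 1$ ($V{\left(T \right)} = \frac{2 T}{2 T} = 2 T \frac{1}{2 T} = 1$)
$v{\left(b \right)} = b + 2 b^{2}$ ($v{\left(b \right)} = \left(b^{2} + b^{2}\right) + b = 2 b^{2} + b = b + 2 b^{2}$)
$\frac{6239}{v{\left(106 \right)}} + \frac{34800}{V{\left(-151 \right)}} = \frac{6239}{106 \left(1 + 2 \cdot 106\right)} + \frac{34800}{1} = \frac{6239}{106 \left(1 + 212\right)} + 34800 \cdot 1 = \frac{6239}{106 \cdot 213} + 34800 = \frac{6239}{22578} + 34800 = \frac{785720639}{22578}$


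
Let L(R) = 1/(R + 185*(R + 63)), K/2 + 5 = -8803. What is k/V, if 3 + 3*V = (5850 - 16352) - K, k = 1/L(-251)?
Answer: -105093/7111 ≈ -14.779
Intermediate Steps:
K = -17616 (K = -10 + 2*(-8803) = -10 - 17606 = -17616)
L(R) = 1/(11655 + 186*R) (L(R) = 1/(R + 185*(63 + R)) = 1/(R + (11655 + 185*R)) = 1/(11655 + 186*R))
k = -35031 (k = 1/(1/(3*(3885 + 62*(-251)))) = 1/(1/(3*(3885 - 15562))) = 1/((⅓)/(-11677)) = 1/((⅓)*(-1/11677)) = 1/(-1/35031) = -35031)
V = 7111/3 (V = -1 + ((5850 - 16352) - 1*(-17616))/3 = -1 + (-10502 + 17616)/3 = -1 + (⅓)*7114 = -1 + 7114/3 = 7111/3 ≈ 2370.3)
k/V = -35031/7111/3 = -35031*3/7111 = -105093/7111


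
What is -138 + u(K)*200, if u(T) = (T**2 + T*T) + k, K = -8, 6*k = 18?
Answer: 26062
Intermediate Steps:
k = 3 (k = (1/6)*18 = 3)
u(T) = 3 + 2*T**2 (u(T) = (T**2 + T*T) + 3 = (T**2 + T**2) + 3 = 2*T**2 + 3 = 3 + 2*T**2)
-138 + u(K)*200 = -138 + (3 + 2*(-8)**2)*200 = -138 + (3 + 2*64)*200 = -138 + (3 + 128)*200 = -138 + 131*200 = -138 + 26200 = 26062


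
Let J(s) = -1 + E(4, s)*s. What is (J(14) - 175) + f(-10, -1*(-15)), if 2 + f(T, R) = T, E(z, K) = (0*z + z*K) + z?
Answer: 652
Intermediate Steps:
E(z, K) = z + K*z (E(z, K) = (0 + K*z) + z = K*z + z = z + K*z)
J(s) = -1 + s*(4 + 4*s) (J(s) = -1 + (4*(1 + s))*s = -1 + (4 + 4*s)*s = -1 + s*(4 + 4*s))
f(T, R) = -2 + T
(J(14) - 175) + f(-10, -1*(-15)) = ((-1 + 4*14*(1 + 14)) - 175) + (-2 - 10) = ((-1 + 4*14*15) - 175) - 12 = ((-1 + 840) - 175) - 12 = (839 - 175) - 12 = 664 - 12 = 652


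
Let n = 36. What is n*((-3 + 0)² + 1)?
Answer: 360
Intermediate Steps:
n*((-3 + 0)² + 1) = 36*((-3 + 0)² + 1) = 36*((-3)² + 1) = 36*(9 + 1) = 36*10 = 360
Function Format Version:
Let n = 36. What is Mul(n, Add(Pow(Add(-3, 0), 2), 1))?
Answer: 360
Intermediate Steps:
Mul(n, Add(Pow(Add(-3, 0), 2), 1)) = Mul(36, Add(Pow(Add(-3, 0), 2), 1)) = Mul(36, Add(Pow(-3, 2), 1)) = Mul(36, Add(9, 1)) = Mul(36, 10) = 360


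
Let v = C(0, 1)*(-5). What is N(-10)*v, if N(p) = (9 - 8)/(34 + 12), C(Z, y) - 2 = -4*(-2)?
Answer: -25/23 ≈ -1.0870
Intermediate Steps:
C(Z, y) = 10 (C(Z, y) = 2 - 4*(-2) = 2 + 8 = 10)
v = -50 (v = 10*(-5) = -50)
N(p) = 1/46
N(-10)*v = (1/46)*(-50) = -25/23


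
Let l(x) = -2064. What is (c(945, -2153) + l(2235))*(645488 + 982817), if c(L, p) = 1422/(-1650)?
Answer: -184922365257/55 ≈ -3.3622e+9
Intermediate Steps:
c(L, p) = -237/275 (c(L, p) = 1422*(-1/1650) = -237/275)
(c(945, -2153) + l(2235))*(645488 + 982817) = (-237/275 - 2064)*(645488 + 982817) = -567837/275*1628305 = -184922365257/55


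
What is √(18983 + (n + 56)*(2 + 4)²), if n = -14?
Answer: √20495 ≈ 143.16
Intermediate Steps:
√(18983 + (n + 56)*(2 + 4)²) = √(18983 + (-14 + 56)*(2 + 4)²) = √(18983 + 42*6²) = √(18983 + 42*36) = √(18983 + 1512) = √20495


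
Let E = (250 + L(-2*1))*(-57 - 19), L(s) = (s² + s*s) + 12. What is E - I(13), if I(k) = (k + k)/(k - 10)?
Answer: -61586/3 ≈ -20529.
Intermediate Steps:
I(k) = 2*k/(-10 + k) (I(k) = (2*k)/(-10 + k) = 2*k/(-10 + k))
L(s) = 12 + 2*s² (L(s) = (s² + s²) + 12 = 2*s² + 12 = 12 + 2*s²)
E = -20520 (E = (250 + (12 + 2*(-2*1)²))*(-57 - 19) = (250 + (12 + 2*(-2)²))*(-76) = (250 + (12 + 2*4))*(-76) = (250 + (12 + 8))*(-76) = (250 + 20)*(-76) = 270*(-76) = -20520)
E - I(13) = -20520 - 2*13/(-10 + 13) = -20520 - 2*13/3 = -20520 - 1*26/3 = -20520 - 26/3 = -61586/3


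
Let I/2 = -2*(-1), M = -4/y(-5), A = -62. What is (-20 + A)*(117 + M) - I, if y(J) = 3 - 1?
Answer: -9434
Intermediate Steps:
y(J) = 2
M = -2 (M = -4/2 = -4*½ = -2)
I = 4 (I = 2*(-2*(-1)) = 2*2 = 4)
(-20 + A)*(117 + M) - I = (-20 - 62)*(117 - 2) - 1*4 = -82*115 - 4 = -9430 - 4 = -9434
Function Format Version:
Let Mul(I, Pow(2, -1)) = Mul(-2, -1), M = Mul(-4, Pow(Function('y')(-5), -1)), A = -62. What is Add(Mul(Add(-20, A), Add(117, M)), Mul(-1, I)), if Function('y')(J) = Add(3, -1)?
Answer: -9434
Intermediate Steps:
Function('y')(J) = 2
M = -2 (M = Mul(-4, Pow(2, -1)) = Mul(-4, Rational(1, 2)) = -2)
I = 4 (I = Mul(2, Mul(-2, -1)) = Mul(2, 2) = 4)
Add(Mul(Add(-20, A), Add(117, M)), Mul(-1, I)) = Add(Mul(Add(-20, -62), Add(117, -2)), Mul(-1, 4)) = Add(Mul(-82, 115), -4) = Add(-9430, -4) = -9434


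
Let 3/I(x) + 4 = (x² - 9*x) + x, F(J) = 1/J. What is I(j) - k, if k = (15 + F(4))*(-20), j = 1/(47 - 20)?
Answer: 952768/3131 ≈ 304.30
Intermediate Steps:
j = 1/27 ≈ 0.037037
k = -305 (k = (15 + 1/4)*(-20) = (15 + ¼)*(-20) = (61/4)*(-20) = -305)
I(x) = 3/(-4 + x² - 8*x) (I(x) = 3/(-4 + ((x² - 9*x) + x)) = 3/(-4 + (x² - 8*x)) = 3/(-4 + x² - 8*x))
I(j) - k = 3/(-4 + (1/27)² - 8*1/27) - 1*(-305) = 3/(-4 + 1/729 - 8/27) + 305 = 3/(-3131/729) + 305 = 3*(-729/3131) + 305 = -2187/3131 + 305 = 952768/3131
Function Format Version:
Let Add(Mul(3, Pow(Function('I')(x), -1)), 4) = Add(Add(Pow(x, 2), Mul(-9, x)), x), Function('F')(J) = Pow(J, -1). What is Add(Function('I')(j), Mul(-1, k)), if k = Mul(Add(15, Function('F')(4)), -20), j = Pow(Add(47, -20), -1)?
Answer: Rational(952768, 3131) ≈ 304.30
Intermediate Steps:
j = Rational(1, 27) (j = Pow(27, -1) = Rational(1, 27) ≈ 0.037037)
k = -305 (k = Mul(Add(15, Pow(4, -1)), -20) = Mul(Add(15, Rational(1, 4)), -20) = Mul(Rational(61, 4), -20) = -305)
Function('I')(x) = Mul(3, Pow(Add(-4, Pow(x, 2), Mul(-8, x)), -1)) (Function('I')(x) = Mul(3, Pow(Add(-4, Add(Add(Pow(x, 2), Mul(-9, x)), x)), -1)) = Mul(3, Pow(Add(-4, Add(Pow(x, 2), Mul(-8, x))), -1)) = Mul(3, Pow(Add(-4, Pow(x, 2), Mul(-8, x)), -1)))
Add(Function('I')(j), Mul(-1, k)) = Add(Mul(3, Pow(Add(-4, Pow(Rational(1, 27), 2), Mul(-8, Rational(1, 27))), -1)), Mul(-1, -305)) = Add(Mul(3, Pow(Add(-4, Rational(1, 729), Rational(-8, 27)), -1)), 305) = Add(Mul(3, Pow(Rational(-3131, 729), -1)), 305) = Add(Mul(3, Rational(-729, 3131)), 305) = Add(Rational(-2187, 3131), 305) = Rational(952768, 3131)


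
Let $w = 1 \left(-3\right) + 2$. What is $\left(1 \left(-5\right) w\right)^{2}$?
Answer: $25$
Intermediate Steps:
$w = -1$ ($w = -3 + 2 = -1$)
$\left(1 \left(-5\right) w\right)^{2} = \left(1 \left(-5\right) \left(-1\right)\right)^{2} = \left(\left(-5\right) \left(-1\right)\right)^{2} = 5^{2} = 25$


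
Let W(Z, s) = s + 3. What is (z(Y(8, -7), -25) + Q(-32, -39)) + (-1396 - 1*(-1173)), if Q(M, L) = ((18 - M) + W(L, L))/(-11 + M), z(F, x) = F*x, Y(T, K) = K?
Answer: -2078/43 ≈ -48.326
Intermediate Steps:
W(Z, s) = 3 + s
Q(M, L) = (21 + L - M)/(-11 + M) (Q(M, L) = ((18 - M) + (3 + L))/(-11 + M) = (21 + L - M)/(-11 + M))
(z(Y(8, -7), -25) + Q(-32, -39)) + (-1396 - 1*(-1173)) = (-7*(-25) + (21 - 39 - 1*(-32))/(-11 - 32)) + (-1396 - 1*(-1173)) = (175 + (21 - 39 + 32)/(-43)) + (-1396 + 1173) = (175 - 1/43*14) - 223 = (175 - 14/43) - 223 = 7511/43 - 223 = -2078/43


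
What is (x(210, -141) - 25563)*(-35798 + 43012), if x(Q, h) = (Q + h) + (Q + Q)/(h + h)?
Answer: -8644449632/47 ≈ -1.8392e+8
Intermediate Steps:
x(Q, h) = Q + h + Q/h (x(Q, h) = (Q + h) + (2*Q)/((2*h)) = (Q + h) + (2*Q)*(1/(2*h)) = (Q + h) + Q/h = Q + h + Q/h)
(x(210, -141) - 25563)*(-35798 + 43012) = ((210 - 141 + 210/(-141)) - 25563)*(-35798 + 43012) = ((210 - 141 + 210*(-1/141)) - 25563)*7214 = ((210 - 141 - 70/47) - 25563)*7214 = (3173/47 - 25563)*7214 = -1198288/47*7214 = -8644449632/47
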